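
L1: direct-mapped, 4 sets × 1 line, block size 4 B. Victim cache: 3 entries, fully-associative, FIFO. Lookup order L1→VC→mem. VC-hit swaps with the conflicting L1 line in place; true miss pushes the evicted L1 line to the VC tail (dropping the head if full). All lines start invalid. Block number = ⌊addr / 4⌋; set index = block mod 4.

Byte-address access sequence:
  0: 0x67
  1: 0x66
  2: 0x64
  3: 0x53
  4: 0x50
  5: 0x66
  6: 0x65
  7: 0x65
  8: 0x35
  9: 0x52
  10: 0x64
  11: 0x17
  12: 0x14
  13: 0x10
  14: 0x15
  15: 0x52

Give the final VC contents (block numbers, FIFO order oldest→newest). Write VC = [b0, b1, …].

VC = [13, 25, 4]

  [0] addr=0x67 blk=25 s=1: MISS | VC []
  [1] addr=0x66 blk=25 s=1: L1-HIT | VC []
  [2] addr=0x64 blk=25 s=1: L1-HIT | VC []
  [3] addr=0x53 blk=20 s=0: MISS | VC []
  [4] addr=0x50 blk=20 s=0: L1-HIT | VC []
  [5] addr=0x66 blk=25 s=1: L1-HIT | VC []
  [6] addr=0x65 blk=25 s=1: L1-HIT | VC []
  [7] addr=0x65 blk=25 s=1: L1-HIT | VC []
  [8] addr=0x35 blk=13 s=1: MISS | VC [25]
  [9] addr=0x52 blk=20 s=0: L1-HIT | VC [25]
  [10] addr=0x64 blk=25 s=1: VC-HIT | VC [13]
  [11] addr=0x17 blk=5 s=1: MISS | VC [13, 25]
  [12] addr=0x14 blk=5 s=1: L1-HIT | VC [13, 25]
  [13] addr=0x10 blk=4 s=0: MISS | VC [13, 25, 20]
  [14] addr=0x15 blk=5 s=1: L1-HIT | VC [13, 25, 20]
  [15] addr=0x52 blk=20 s=0: VC-HIT | VC [13, 25, 4]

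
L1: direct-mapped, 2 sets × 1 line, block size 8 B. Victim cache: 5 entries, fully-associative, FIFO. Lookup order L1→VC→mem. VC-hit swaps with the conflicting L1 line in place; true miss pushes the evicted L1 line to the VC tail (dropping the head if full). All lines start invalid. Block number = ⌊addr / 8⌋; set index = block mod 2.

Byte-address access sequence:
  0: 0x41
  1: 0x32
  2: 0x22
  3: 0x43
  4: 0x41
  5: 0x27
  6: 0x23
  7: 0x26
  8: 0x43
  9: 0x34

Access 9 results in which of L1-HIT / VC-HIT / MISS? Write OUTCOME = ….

OUTCOME = VC-HIT

#0 0x41→b8/s0 MISS; vc=[]
#1 0x32→b6/s0 MISS; vc=[8]
#2 0x22→b4/s0 MISS; vc=[8,6]
#3 0x43→b8/s0 VC-HIT; vc=[4,6]
#4 0x41→b8/s0 L1-HIT; vc=[4,6]
#5 0x27→b4/s0 VC-HIT; vc=[8,6]
#6 0x23→b4/s0 L1-HIT; vc=[8,6]
#7 0x26→b4/s0 L1-HIT; vc=[8,6]
#8 0x43→b8/s0 VC-HIT; vc=[4,6]
#9 0x34→b6/s0 VC-HIT; vc=[4,8]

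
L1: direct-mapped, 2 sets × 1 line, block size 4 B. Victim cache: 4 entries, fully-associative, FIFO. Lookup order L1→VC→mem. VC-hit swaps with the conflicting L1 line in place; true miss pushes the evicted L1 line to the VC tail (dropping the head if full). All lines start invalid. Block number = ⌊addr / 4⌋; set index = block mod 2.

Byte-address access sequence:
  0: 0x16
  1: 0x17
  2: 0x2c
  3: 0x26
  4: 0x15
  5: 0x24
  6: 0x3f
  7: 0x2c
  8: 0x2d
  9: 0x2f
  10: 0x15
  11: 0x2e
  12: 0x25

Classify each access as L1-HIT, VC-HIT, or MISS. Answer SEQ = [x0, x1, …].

  [0] addr=0x16 blk=5 s=1: MISS | VC []
  [1] addr=0x17 blk=5 s=1: L1-HIT | VC []
  [2] addr=0x2c blk=11 s=1: MISS | VC [5]
  [3] addr=0x26 blk=9 s=1: MISS | VC [5, 11]
  [4] addr=0x15 blk=5 s=1: VC-HIT | VC [9, 11]
  [5] addr=0x24 blk=9 s=1: VC-HIT | VC [5, 11]
  [6] addr=0x3f blk=15 s=1: MISS | VC [5, 11, 9]
  [7] addr=0x2c blk=11 s=1: VC-HIT | VC [5, 15, 9]
  [8] addr=0x2d blk=11 s=1: L1-HIT | VC [5, 15, 9]
  [9] addr=0x2f blk=11 s=1: L1-HIT | VC [5, 15, 9]
  [10] addr=0x15 blk=5 s=1: VC-HIT | VC [11, 15, 9]
  [11] addr=0x2e blk=11 s=1: VC-HIT | VC [5, 15, 9]
  [12] addr=0x25 blk=9 s=1: VC-HIT | VC [5, 15, 11]

SEQ = [MISS, L1-HIT, MISS, MISS, VC-HIT, VC-HIT, MISS, VC-HIT, L1-HIT, L1-HIT, VC-HIT, VC-HIT, VC-HIT]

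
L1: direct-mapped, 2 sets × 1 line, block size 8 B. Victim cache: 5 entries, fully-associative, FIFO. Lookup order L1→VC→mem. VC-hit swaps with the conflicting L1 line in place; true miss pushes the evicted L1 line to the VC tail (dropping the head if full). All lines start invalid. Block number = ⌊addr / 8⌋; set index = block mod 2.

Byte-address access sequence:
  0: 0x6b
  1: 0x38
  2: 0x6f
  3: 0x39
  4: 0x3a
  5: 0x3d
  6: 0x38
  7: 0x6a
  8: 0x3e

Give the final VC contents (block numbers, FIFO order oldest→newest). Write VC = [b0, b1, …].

VC = [13]

#0 0x6b→b13/s1 MISS; vc=[]
#1 0x38→b7/s1 MISS; vc=[13]
#2 0x6f→b13/s1 VC-HIT; vc=[7]
#3 0x39→b7/s1 VC-HIT; vc=[13]
#4 0x3a→b7/s1 L1-HIT; vc=[13]
#5 0x3d→b7/s1 L1-HIT; vc=[13]
#6 0x38→b7/s1 L1-HIT; vc=[13]
#7 0x6a→b13/s1 VC-HIT; vc=[7]
#8 0x3e→b7/s1 VC-HIT; vc=[13]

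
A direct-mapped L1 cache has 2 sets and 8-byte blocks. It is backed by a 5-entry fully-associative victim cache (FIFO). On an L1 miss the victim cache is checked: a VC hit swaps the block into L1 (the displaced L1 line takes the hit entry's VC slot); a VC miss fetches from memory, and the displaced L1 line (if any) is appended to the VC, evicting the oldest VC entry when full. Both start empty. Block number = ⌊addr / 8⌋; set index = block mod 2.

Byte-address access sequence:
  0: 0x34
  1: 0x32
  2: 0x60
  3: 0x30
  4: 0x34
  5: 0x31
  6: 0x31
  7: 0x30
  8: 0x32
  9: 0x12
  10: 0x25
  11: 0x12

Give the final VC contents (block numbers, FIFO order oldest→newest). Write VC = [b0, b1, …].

VC = [12, 6, 4]

0: 0x34 (blk 6, set 0) → MISS  vc=[]
1: 0x32 (blk 6, set 0) → L1-HIT  vc=[]
2: 0x60 (blk 12, set 0) → MISS  vc=[6]
3: 0x30 (blk 6, set 0) → VC-HIT  vc=[12]
4: 0x34 (blk 6, set 0) → L1-HIT  vc=[12]
5: 0x31 (blk 6, set 0) → L1-HIT  vc=[12]
6: 0x31 (blk 6, set 0) → L1-HIT  vc=[12]
7: 0x30 (blk 6, set 0) → L1-HIT  vc=[12]
8: 0x32 (blk 6, set 0) → L1-HIT  vc=[12]
9: 0x12 (blk 2, set 0) → MISS  vc=[12, 6]
10: 0x25 (blk 4, set 0) → MISS  vc=[12, 6, 2]
11: 0x12 (blk 2, set 0) → VC-HIT  vc=[12, 6, 4]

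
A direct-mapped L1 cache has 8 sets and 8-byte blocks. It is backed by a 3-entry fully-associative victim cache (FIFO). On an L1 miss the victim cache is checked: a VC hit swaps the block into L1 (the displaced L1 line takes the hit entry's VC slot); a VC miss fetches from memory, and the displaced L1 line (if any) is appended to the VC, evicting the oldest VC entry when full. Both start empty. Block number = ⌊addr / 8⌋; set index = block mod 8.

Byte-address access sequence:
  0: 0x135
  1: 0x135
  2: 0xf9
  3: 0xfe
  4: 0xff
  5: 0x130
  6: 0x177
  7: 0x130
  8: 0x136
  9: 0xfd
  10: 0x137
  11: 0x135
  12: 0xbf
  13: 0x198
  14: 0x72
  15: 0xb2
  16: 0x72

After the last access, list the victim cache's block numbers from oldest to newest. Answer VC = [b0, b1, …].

VC = [31, 38, 22]

#0 0x135→b38/s6 MISS; vc=[]
#1 0x135→b38/s6 L1-HIT; vc=[]
#2 0xf9→b31/s7 MISS; vc=[]
#3 0xfe→b31/s7 L1-HIT; vc=[]
#4 0xff→b31/s7 L1-HIT; vc=[]
#5 0x130→b38/s6 L1-HIT; vc=[]
#6 0x177→b46/s6 MISS; vc=[38]
#7 0x130→b38/s6 VC-HIT; vc=[46]
#8 0x136→b38/s6 L1-HIT; vc=[46]
#9 0xfd→b31/s7 L1-HIT; vc=[46]
#10 0x137→b38/s6 L1-HIT; vc=[46]
#11 0x135→b38/s6 L1-HIT; vc=[46]
#12 0xbf→b23/s7 MISS; vc=[46,31]
#13 0x198→b51/s3 MISS; vc=[46,31]
#14 0x72→b14/s6 MISS; vc=[46,31,38]
#15 0xb2→b22/s6 MISS; vc=[31,38,14]
#16 0x72→b14/s6 VC-HIT; vc=[31,38,22]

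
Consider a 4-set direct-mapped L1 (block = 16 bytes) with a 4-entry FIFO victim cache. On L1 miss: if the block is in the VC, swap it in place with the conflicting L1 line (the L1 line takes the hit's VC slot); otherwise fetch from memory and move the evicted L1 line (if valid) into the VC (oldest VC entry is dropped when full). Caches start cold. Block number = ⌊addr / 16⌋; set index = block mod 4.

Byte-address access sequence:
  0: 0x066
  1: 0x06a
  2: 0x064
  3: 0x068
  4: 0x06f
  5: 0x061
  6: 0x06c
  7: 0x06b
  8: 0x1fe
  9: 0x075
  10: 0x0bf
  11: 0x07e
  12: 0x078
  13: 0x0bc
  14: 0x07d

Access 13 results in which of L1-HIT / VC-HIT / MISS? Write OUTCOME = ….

OUTCOME = VC-HIT

#0 0x66→b6/s2 MISS; vc=[]
#1 0x6a→b6/s2 L1-HIT; vc=[]
#2 0x64→b6/s2 L1-HIT; vc=[]
#3 0x68→b6/s2 L1-HIT; vc=[]
#4 0x6f→b6/s2 L1-HIT; vc=[]
#5 0x61→b6/s2 L1-HIT; vc=[]
#6 0x6c→b6/s2 L1-HIT; vc=[]
#7 0x6b→b6/s2 L1-HIT; vc=[]
#8 0x1fe→b31/s3 MISS; vc=[]
#9 0x75→b7/s3 MISS; vc=[31]
#10 0xbf→b11/s3 MISS; vc=[31,7]
#11 0x7e→b7/s3 VC-HIT; vc=[31,11]
#12 0x78→b7/s3 L1-HIT; vc=[31,11]
#13 0xbc→b11/s3 VC-HIT; vc=[31,7]
#14 0x7d→b7/s3 VC-HIT; vc=[31,11]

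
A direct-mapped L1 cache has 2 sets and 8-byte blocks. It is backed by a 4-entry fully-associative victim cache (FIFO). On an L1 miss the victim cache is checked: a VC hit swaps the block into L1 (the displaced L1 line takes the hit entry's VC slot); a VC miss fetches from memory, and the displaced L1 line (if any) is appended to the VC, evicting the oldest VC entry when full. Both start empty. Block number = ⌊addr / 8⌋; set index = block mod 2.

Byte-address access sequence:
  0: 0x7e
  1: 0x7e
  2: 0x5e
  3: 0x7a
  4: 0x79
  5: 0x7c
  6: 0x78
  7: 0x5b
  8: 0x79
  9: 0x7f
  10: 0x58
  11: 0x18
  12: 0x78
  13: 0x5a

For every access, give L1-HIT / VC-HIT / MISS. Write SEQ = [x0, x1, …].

  [0] addr=0x7e blk=15 s=1: MISS | VC []
  [1] addr=0x7e blk=15 s=1: L1-HIT | VC []
  [2] addr=0x5e blk=11 s=1: MISS | VC [15]
  [3] addr=0x7a blk=15 s=1: VC-HIT | VC [11]
  [4] addr=0x79 blk=15 s=1: L1-HIT | VC [11]
  [5] addr=0x7c blk=15 s=1: L1-HIT | VC [11]
  [6] addr=0x78 blk=15 s=1: L1-HIT | VC [11]
  [7] addr=0x5b blk=11 s=1: VC-HIT | VC [15]
  [8] addr=0x79 blk=15 s=1: VC-HIT | VC [11]
  [9] addr=0x7f blk=15 s=1: L1-HIT | VC [11]
  [10] addr=0x58 blk=11 s=1: VC-HIT | VC [15]
  [11] addr=0x18 blk=3 s=1: MISS | VC [15, 11]
  [12] addr=0x78 blk=15 s=1: VC-HIT | VC [3, 11]
  [13] addr=0x5a blk=11 s=1: VC-HIT | VC [3, 15]

SEQ = [MISS, L1-HIT, MISS, VC-HIT, L1-HIT, L1-HIT, L1-HIT, VC-HIT, VC-HIT, L1-HIT, VC-HIT, MISS, VC-HIT, VC-HIT]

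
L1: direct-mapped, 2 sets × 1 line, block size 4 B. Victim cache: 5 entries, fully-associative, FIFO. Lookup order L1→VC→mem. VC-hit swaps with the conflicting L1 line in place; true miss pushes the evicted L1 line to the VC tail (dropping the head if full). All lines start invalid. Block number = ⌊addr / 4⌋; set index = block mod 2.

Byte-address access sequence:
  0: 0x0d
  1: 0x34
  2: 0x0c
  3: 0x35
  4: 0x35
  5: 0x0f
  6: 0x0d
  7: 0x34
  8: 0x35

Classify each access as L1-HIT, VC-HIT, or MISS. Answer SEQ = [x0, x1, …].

  [0] addr=0xd blk=3 s=1: MISS | VC []
  [1] addr=0x34 blk=13 s=1: MISS | VC [3]
  [2] addr=0xc blk=3 s=1: VC-HIT | VC [13]
  [3] addr=0x35 blk=13 s=1: VC-HIT | VC [3]
  [4] addr=0x35 blk=13 s=1: L1-HIT | VC [3]
  [5] addr=0xf blk=3 s=1: VC-HIT | VC [13]
  [6] addr=0xd blk=3 s=1: L1-HIT | VC [13]
  [7] addr=0x34 blk=13 s=1: VC-HIT | VC [3]
  [8] addr=0x35 blk=13 s=1: L1-HIT | VC [3]

SEQ = [MISS, MISS, VC-HIT, VC-HIT, L1-HIT, VC-HIT, L1-HIT, VC-HIT, L1-HIT]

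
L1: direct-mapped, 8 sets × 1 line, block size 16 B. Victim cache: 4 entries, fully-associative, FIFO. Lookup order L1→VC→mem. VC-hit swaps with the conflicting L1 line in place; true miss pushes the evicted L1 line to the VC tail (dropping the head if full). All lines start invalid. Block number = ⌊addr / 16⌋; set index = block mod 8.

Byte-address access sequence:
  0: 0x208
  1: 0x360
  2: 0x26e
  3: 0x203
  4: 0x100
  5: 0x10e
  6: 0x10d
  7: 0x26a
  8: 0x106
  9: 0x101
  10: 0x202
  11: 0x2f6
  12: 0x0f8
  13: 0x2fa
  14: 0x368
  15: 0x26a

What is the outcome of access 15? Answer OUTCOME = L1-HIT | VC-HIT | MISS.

#0 0x208→b32/s0 MISS; vc=[]
#1 0x360→b54/s6 MISS; vc=[]
#2 0x26e→b38/s6 MISS; vc=[54]
#3 0x203→b32/s0 L1-HIT; vc=[54]
#4 0x100→b16/s0 MISS; vc=[54,32]
#5 0x10e→b16/s0 L1-HIT; vc=[54,32]
#6 0x10d→b16/s0 L1-HIT; vc=[54,32]
#7 0x26a→b38/s6 L1-HIT; vc=[54,32]
#8 0x106→b16/s0 L1-HIT; vc=[54,32]
#9 0x101→b16/s0 L1-HIT; vc=[54,32]
#10 0x202→b32/s0 VC-HIT; vc=[54,16]
#11 0x2f6→b47/s7 MISS; vc=[54,16]
#12 0xf8→b15/s7 MISS; vc=[54,16,47]
#13 0x2fa→b47/s7 VC-HIT; vc=[54,16,15]
#14 0x368→b54/s6 VC-HIT; vc=[38,16,15]
#15 0x26a→b38/s6 VC-HIT; vc=[54,16,15]

OUTCOME = VC-HIT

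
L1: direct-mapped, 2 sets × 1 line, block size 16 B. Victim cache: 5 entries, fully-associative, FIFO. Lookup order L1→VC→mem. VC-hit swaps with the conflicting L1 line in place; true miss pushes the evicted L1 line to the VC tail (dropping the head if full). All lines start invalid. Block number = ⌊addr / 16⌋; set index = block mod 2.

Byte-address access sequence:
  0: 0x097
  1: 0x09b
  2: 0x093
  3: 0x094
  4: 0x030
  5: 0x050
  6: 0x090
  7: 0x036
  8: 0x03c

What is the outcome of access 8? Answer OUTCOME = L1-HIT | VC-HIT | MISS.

0: 0x97 (blk 9, set 1) → MISS  vc=[]
1: 0x9b (blk 9, set 1) → L1-HIT  vc=[]
2: 0x93 (blk 9, set 1) → L1-HIT  vc=[]
3: 0x94 (blk 9, set 1) → L1-HIT  vc=[]
4: 0x30 (blk 3, set 1) → MISS  vc=[9]
5: 0x50 (blk 5, set 1) → MISS  vc=[9, 3]
6: 0x90 (blk 9, set 1) → VC-HIT  vc=[5, 3]
7: 0x36 (blk 3, set 1) → VC-HIT  vc=[5, 9]
8: 0x3c (blk 3, set 1) → L1-HIT  vc=[5, 9]

OUTCOME = L1-HIT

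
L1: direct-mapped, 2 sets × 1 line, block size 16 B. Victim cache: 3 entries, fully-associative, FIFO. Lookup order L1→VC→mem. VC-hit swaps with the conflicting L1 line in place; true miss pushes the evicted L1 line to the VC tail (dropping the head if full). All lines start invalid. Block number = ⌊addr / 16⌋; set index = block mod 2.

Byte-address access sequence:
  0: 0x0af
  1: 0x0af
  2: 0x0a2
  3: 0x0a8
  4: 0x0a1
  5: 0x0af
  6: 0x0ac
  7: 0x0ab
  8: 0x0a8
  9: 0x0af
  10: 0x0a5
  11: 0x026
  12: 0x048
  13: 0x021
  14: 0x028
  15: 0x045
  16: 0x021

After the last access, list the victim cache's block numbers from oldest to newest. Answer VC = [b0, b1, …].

VC = [10, 4]

0: 0xaf (blk 10, set 0) → MISS  vc=[]
1: 0xaf (blk 10, set 0) → L1-HIT  vc=[]
2: 0xa2 (blk 10, set 0) → L1-HIT  vc=[]
3: 0xa8 (blk 10, set 0) → L1-HIT  vc=[]
4: 0xa1 (blk 10, set 0) → L1-HIT  vc=[]
5: 0xaf (blk 10, set 0) → L1-HIT  vc=[]
6: 0xac (blk 10, set 0) → L1-HIT  vc=[]
7: 0xab (blk 10, set 0) → L1-HIT  vc=[]
8: 0xa8 (blk 10, set 0) → L1-HIT  vc=[]
9: 0xaf (blk 10, set 0) → L1-HIT  vc=[]
10: 0xa5 (blk 10, set 0) → L1-HIT  vc=[]
11: 0x26 (blk 2, set 0) → MISS  vc=[10]
12: 0x48 (blk 4, set 0) → MISS  vc=[10, 2]
13: 0x21 (blk 2, set 0) → VC-HIT  vc=[10, 4]
14: 0x28 (blk 2, set 0) → L1-HIT  vc=[10, 4]
15: 0x45 (blk 4, set 0) → VC-HIT  vc=[10, 2]
16: 0x21 (blk 2, set 0) → VC-HIT  vc=[10, 4]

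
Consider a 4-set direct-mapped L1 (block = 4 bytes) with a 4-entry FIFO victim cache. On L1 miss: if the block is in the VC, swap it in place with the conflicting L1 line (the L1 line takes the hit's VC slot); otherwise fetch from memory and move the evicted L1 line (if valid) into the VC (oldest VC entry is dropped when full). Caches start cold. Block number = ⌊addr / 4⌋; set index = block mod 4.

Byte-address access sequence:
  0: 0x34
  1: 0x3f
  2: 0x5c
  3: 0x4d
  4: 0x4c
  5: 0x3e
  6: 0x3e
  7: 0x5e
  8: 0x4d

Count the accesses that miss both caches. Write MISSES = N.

0: 0x34 (blk 13, set 1) → MISS  vc=[]
1: 0x3f (blk 15, set 3) → MISS  vc=[]
2: 0x5c (blk 23, set 3) → MISS  vc=[15]
3: 0x4d (blk 19, set 3) → MISS  vc=[15, 23]
4: 0x4c (blk 19, set 3) → L1-HIT  vc=[15, 23]
5: 0x3e (blk 15, set 3) → VC-HIT  vc=[19, 23]
6: 0x3e (blk 15, set 3) → L1-HIT  vc=[19, 23]
7: 0x5e (blk 23, set 3) → VC-HIT  vc=[19, 15]
8: 0x4d (blk 19, set 3) → VC-HIT  vc=[23, 15]

MISSES = 4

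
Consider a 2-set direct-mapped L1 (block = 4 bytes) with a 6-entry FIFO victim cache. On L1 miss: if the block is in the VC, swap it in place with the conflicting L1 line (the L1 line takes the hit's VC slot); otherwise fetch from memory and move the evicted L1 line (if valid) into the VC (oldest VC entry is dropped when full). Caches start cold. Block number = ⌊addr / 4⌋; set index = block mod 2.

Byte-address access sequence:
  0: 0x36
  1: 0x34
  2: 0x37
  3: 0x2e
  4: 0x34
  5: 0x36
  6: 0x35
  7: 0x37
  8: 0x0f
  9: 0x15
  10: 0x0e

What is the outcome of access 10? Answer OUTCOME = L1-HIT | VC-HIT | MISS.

OUTCOME = VC-HIT

0: 0x36 (blk 13, set 1) → MISS  vc=[]
1: 0x34 (blk 13, set 1) → L1-HIT  vc=[]
2: 0x37 (blk 13, set 1) → L1-HIT  vc=[]
3: 0x2e (blk 11, set 1) → MISS  vc=[13]
4: 0x34 (blk 13, set 1) → VC-HIT  vc=[11]
5: 0x36 (blk 13, set 1) → L1-HIT  vc=[11]
6: 0x35 (blk 13, set 1) → L1-HIT  vc=[11]
7: 0x37 (blk 13, set 1) → L1-HIT  vc=[11]
8: 0xf (blk 3, set 1) → MISS  vc=[11, 13]
9: 0x15 (blk 5, set 1) → MISS  vc=[11, 13, 3]
10: 0xe (blk 3, set 1) → VC-HIT  vc=[11, 13, 5]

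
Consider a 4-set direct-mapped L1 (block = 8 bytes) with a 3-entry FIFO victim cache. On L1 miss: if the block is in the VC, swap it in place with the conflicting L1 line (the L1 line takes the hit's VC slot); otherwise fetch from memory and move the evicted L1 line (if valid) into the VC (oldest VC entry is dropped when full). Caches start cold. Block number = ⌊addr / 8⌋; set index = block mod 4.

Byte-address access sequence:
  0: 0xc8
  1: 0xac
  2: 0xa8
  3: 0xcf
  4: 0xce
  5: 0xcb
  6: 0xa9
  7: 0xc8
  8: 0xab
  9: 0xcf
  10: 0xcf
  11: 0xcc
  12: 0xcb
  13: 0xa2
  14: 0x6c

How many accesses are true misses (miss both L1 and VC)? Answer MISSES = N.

  [0] addr=0xc8 blk=25 s=1: MISS | VC []
  [1] addr=0xac blk=21 s=1: MISS | VC [25]
  [2] addr=0xa8 blk=21 s=1: L1-HIT | VC [25]
  [3] addr=0xcf blk=25 s=1: VC-HIT | VC [21]
  [4] addr=0xce blk=25 s=1: L1-HIT | VC [21]
  [5] addr=0xcb blk=25 s=1: L1-HIT | VC [21]
  [6] addr=0xa9 blk=21 s=1: VC-HIT | VC [25]
  [7] addr=0xc8 blk=25 s=1: VC-HIT | VC [21]
  [8] addr=0xab blk=21 s=1: VC-HIT | VC [25]
  [9] addr=0xcf blk=25 s=1: VC-HIT | VC [21]
  [10] addr=0xcf blk=25 s=1: L1-HIT | VC [21]
  [11] addr=0xcc blk=25 s=1: L1-HIT | VC [21]
  [12] addr=0xcb blk=25 s=1: L1-HIT | VC [21]
  [13] addr=0xa2 blk=20 s=0: MISS | VC [21]
  [14] addr=0x6c blk=13 s=1: MISS | VC [21, 25]

MISSES = 4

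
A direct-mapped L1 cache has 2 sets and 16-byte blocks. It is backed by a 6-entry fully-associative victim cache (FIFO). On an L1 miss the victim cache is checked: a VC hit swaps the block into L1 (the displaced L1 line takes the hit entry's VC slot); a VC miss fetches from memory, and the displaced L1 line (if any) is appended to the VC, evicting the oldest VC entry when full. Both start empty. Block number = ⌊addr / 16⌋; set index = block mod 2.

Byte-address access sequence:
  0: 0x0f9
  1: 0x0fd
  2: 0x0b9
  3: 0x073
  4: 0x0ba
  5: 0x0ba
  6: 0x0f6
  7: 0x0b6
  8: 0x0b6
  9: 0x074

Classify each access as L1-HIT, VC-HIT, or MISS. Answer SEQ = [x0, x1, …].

SEQ = [MISS, L1-HIT, MISS, MISS, VC-HIT, L1-HIT, VC-HIT, VC-HIT, L1-HIT, VC-HIT]

  [0] addr=0xf9 blk=15 s=1: MISS | VC []
  [1] addr=0xfd blk=15 s=1: L1-HIT | VC []
  [2] addr=0xb9 blk=11 s=1: MISS | VC [15]
  [3] addr=0x73 blk=7 s=1: MISS | VC [15, 11]
  [4] addr=0xba blk=11 s=1: VC-HIT | VC [15, 7]
  [5] addr=0xba blk=11 s=1: L1-HIT | VC [15, 7]
  [6] addr=0xf6 blk=15 s=1: VC-HIT | VC [11, 7]
  [7] addr=0xb6 blk=11 s=1: VC-HIT | VC [15, 7]
  [8] addr=0xb6 blk=11 s=1: L1-HIT | VC [15, 7]
  [9] addr=0x74 blk=7 s=1: VC-HIT | VC [15, 11]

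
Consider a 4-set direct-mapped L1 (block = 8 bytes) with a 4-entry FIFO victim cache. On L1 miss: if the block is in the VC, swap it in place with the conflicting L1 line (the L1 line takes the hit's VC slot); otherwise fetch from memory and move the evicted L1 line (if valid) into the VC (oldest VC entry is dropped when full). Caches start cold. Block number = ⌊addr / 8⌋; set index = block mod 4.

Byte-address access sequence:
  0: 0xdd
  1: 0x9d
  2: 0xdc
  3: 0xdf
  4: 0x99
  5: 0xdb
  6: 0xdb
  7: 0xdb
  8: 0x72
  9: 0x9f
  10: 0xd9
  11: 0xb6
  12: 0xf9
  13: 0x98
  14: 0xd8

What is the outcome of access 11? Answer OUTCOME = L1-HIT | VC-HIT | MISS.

OUTCOME = MISS

  [0] addr=0xdd blk=27 s=3: MISS | VC []
  [1] addr=0x9d blk=19 s=3: MISS | VC [27]
  [2] addr=0xdc blk=27 s=3: VC-HIT | VC [19]
  [3] addr=0xdf blk=27 s=3: L1-HIT | VC [19]
  [4] addr=0x99 blk=19 s=3: VC-HIT | VC [27]
  [5] addr=0xdb blk=27 s=3: VC-HIT | VC [19]
  [6] addr=0xdb blk=27 s=3: L1-HIT | VC [19]
  [7] addr=0xdb blk=27 s=3: L1-HIT | VC [19]
  [8] addr=0x72 blk=14 s=2: MISS | VC [19]
  [9] addr=0x9f blk=19 s=3: VC-HIT | VC [27]
  [10] addr=0xd9 blk=27 s=3: VC-HIT | VC [19]
  [11] addr=0xb6 blk=22 s=2: MISS | VC [19, 14]
  [12] addr=0xf9 blk=31 s=3: MISS | VC [19, 14, 27]
  [13] addr=0x98 blk=19 s=3: VC-HIT | VC [31, 14, 27]
  [14] addr=0xd8 blk=27 s=3: VC-HIT | VC [31, 14, 19]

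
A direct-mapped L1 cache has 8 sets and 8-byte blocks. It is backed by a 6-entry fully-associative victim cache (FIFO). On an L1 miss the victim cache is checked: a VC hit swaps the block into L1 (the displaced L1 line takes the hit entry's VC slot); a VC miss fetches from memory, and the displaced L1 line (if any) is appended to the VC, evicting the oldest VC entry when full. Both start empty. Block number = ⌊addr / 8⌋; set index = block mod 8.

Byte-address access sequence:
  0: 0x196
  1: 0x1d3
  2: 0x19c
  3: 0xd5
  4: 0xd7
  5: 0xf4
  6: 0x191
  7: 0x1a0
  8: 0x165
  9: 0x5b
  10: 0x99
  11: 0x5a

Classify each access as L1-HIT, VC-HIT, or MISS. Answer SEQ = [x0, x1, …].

SEQ = [MISS, MISS, MISS, MISS, L1-HIT, MISS, VC-HIT, MISS, MISS, MISS, MISS, VC-HIT]

#0 0x196→b50/s2 MISS; vc=[]
#1 0x1d3→b58/s2 MISS; vc=[50]
#2 0x19c→b51/s3 MISS; vc=[50]
#3 0xd5→b26/s2 MISS; vc=[50,58]
#4 0xd7→b26/s2 L1-HIT; vc=[50,58]
#5 0xf4→b30/s6 MISS; vc=[50,58]
#6 0x191→b50/s2 VC-HIT; vc=[26,58]
#7 0x1a0→b52/s4 MISS; vc=[26,58]
#8 0x165→b44/s4 MISS; vc=[26,58,52]
#9 0x5b→b11/s3 MISS; vc=[26,58,52,51]
#10 0x99→b19/s3 MISS; vc=[26,58,52,51,11]
#11 0x5a→b11/s3 VC-HIT; vc=[26,58,52,51,19]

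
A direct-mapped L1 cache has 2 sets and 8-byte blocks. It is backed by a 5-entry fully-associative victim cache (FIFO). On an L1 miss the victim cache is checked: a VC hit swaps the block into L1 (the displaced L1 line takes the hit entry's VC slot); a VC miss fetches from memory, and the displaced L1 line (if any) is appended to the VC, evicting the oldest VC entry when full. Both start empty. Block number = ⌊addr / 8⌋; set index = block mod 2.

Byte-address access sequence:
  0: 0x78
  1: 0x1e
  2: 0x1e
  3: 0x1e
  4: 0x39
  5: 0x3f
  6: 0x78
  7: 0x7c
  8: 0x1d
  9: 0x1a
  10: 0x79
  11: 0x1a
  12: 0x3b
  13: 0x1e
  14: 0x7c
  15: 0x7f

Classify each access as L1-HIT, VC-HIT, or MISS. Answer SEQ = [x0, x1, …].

  [0] addr=0x78 blk=15 s=1: MISS | VC []
  [1] addr=0x1e blk=3 s=1: MISS | VC [15]
  [2] addr=0x1e blk=3 s=1: L1-HIT | VC [15]
  [3] addr=0x1e blk=3 s=1: L1-HIT | VC [15]
  [4] addr=0x39 blk=7 s=1: MISS | VC [15, 3]
  [5] addr=0x3f blk=7 s=1: L1-HIT | VC [15, 3]
  [6] addr=0x78 blk=15 s=1: VC-HIT | VC [7, 3]
  [7] addr=0x7c blk=15 s=1: L1-HIT | VC [7, 3]
  [8] addr=0x1d blk=3 s=1: VC-HIT | VC [7, 15]
  [9] addr=0x1a blk=3 s=1: L1-HIT | VC [7, 15]
  [10] addr=0x79 blk=15 s=1: VC-HIT | VC [7, 3]
  [11] addr=0x1a blk=3 s=1: VC-HIT | VC [7, 15]
  [12] addr=0x3b blk=7 s=1: VC-HIT | VC [3, 15]
  [13] addr=0x1e blk=3 s=1: VC-HIT | VC [7, 15]
  [14] addr=0x7c blk=15 s=1: VC-HIT | VC [7, 3]
  [15] addr=0x7f blk=15 s=1: L1-HIT | VC [7, 3]

SEQ = [MISS, MISS, L1-HIT, L1-HIT, MISS, L1-HIT, VC-HIT, L1-HIT, VC-HIT, L1-HIT, VC-HIT, VC-HIT, VC-HIT, VC-HIT, VC-HIT, L1-HIT]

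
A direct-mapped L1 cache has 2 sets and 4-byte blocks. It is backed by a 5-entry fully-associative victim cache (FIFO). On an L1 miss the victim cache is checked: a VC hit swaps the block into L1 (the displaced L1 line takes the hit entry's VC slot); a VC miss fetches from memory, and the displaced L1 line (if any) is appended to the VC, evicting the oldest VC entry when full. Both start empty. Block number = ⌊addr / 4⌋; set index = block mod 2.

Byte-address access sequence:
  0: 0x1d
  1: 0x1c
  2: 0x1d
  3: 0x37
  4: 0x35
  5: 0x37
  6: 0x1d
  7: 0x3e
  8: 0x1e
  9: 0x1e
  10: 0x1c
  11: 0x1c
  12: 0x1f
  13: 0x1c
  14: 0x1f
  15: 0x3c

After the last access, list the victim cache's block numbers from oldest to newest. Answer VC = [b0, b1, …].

VC = [13, 7]

  [0] addr=0x1d blk=7 s=1: MISS | VC []
  [1] addr=0x1c blk=7 s=1: L1-HIT | VC []
  [2] addr=0x1d blk=7 s=1: L1-HIT | VC []
  [3] addr=0x37 blk=13 s=1: MISS | VC [7]
  [4] addr=0x35 blk=13 s=1: L1-HIT | VC [7]
  [5] addr=0x37 blk=13 s=1: L1-HIT | VC [7]
  [6] addr=0x1d blk=7 s=1: VC-HIT | VC [13]
  [7] addr=0x3e blk=15 s=1: MISS | VC [13, 7]
  [8] addr=0x1e blk=7 s=1: VC-HIT | VC [13, 15]
  [9] addr=0x1e blk=7 s=1: L1-HIT | VC [13, 15]
  [10] addr=0x1c blk=7 s=1: L1-HIT | VC [13, 15]
  [11] addr=0x1c blk=7 s=1: L1-HIT | VC [13, 15]
  [12] addr=0x1f blk=7 s=1: L1-HIT | VC [13, 15]
  [13] addr=0x1c blk=7 s=1: L1-HIT | VC [13, 15]
  [14] addr=0x1f blk=7 s=1: L1-HIT | VC [13, 15]
  [15] addr=0x3c blk=15 s=1: VC-HIT | VC [13, 7]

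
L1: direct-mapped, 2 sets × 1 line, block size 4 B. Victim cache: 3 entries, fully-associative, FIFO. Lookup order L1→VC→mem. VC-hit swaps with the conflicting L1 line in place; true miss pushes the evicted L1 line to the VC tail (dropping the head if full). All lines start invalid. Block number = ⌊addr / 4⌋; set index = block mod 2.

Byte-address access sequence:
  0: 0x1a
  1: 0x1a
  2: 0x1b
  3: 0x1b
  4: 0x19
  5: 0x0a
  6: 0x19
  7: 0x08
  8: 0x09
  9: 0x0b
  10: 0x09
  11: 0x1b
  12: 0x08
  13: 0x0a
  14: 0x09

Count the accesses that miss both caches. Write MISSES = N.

MISSES = 2

#0 0x1a→b6/s0 MISS; vc=[]
#1 0x1a→b6/s0 L1-HIT; vc=[]
#2 0x1b→b6/s0 L1-HIT; vc=[]
#3 0x1b→b6/s0 L1-HIT; vc=[]
#4 0x19→b6/s0 L1-HIT; vc=[]
#5 0xa→b2/s0 MISS; vc=[6]
#6 0x19→b6/s0 VC-HIT; vc=[2]
#7 0x8→b2/s0 VC-HIT; vc=[6]
#8 0x9→b2/s0 L1-HIT; vc=[6]
#9 0xb→b2/s0 L1-HIT; vc=[6]
#10 0x9→b2/s0 L1-HIT; vc=[6]
#11 0x1b→b6/s0 VC-HIT; vc=[2]
#12 0x8→b2/s0 VC-HIT; vc=[6]
#13 0xa→b2/s0 L1-HIT; vc=[6]
#14 0x9→b2/s0 L1-HIT; vc=[6]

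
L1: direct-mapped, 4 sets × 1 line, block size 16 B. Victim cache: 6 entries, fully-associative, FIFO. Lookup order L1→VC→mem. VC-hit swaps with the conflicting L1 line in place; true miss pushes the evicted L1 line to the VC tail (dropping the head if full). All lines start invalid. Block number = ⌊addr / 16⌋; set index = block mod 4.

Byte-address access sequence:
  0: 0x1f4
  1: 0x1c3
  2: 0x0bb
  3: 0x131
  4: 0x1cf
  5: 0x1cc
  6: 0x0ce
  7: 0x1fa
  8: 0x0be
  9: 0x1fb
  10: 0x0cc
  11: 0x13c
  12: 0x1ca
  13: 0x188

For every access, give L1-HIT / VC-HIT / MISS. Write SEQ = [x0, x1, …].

0: 0x1f4 (blk 31, set 3) → MISS  vc=[]
1: 0x1c3 (blk 28, set 0) → MISS  vc=[]
2: 0xbb (blk 11, set 3) → MISS  vc=[31]
3: 0x131 (blk 19, set 3) → MISS  vc=[31, 11]
4: 0x1cf (blk 28, set 0) → L1-HIT  vc=[31, 11]
5: 0x1cc (blk 28, set 0) → L1-HIT  vc=[31, 11]
6: 0xce (blk 12, set 0) → MISS  vc=[31, 11, 28]
7: 0x1fa (blk 31, set 3) → VC-HIT  vc=[19, 11, 28]
8: 0xbe (blk 11, set 3) → VC-HIT  vc=[19, 31, 28]
9: 0x1fb (blk 31, set 3) → VC-HIT  vc=[19, 11, 28]
10: 0xcc (blk 12, set 0) → L1-HIT  vc=[19, 11, 28]
11: 0x13c (blk 19, set 3) → VC-HIT  vc=[31, 11, 28]
12: 0x1ca (blk 28, set 0) → VC-HIT  vc=[31, 11, 12]
13: 0x188 (blk 24, set 0) → MISS  vc=[31, 11, 12, 28]

SEQ = [MISS, MISS, MISS, MISS, L1-HIT, L1-HIT, MISS, VC-HIT, VC-HIT, VC-HIT, L1-HIT, VC-HIT, VC-HIT, MISS]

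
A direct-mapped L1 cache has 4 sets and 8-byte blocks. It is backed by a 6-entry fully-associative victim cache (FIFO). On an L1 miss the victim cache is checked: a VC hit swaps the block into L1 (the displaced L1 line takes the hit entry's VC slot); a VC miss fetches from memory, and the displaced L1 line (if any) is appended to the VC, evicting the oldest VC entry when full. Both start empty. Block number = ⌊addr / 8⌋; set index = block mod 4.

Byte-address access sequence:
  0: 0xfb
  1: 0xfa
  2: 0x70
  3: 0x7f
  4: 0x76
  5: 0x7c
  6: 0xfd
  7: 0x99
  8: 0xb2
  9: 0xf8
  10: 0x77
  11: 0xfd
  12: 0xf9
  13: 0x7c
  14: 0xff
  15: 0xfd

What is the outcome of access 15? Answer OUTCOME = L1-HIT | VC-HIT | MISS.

#0 0xfb→b31/s3 MISS; vc=[]
#1 0xfa→b31/s3 L1-HIT; vc=[]
#2 0x70→b14/s2 MISS; vc=[]
#3 0x7f→b15/s3 MISS; vc=[31]
#4 0x76→b14/s2 L1-HIT; vc=[31]
#5 0x7c→b15/s3 L1-HIT; vc=[31]
#6 0xfd→b31/s3 VC-HIT; vc=[15]
#7 0x99→b19/s3 MISS; vc=[15,31]
#8 0xb2→b22/s2 MISS; vc=[15,31,14]
#9 0xf8→b31/s3 VC-HIT; vc=[15,19,14]
#10 0x77→b14/s2 VC-HIT; vc=[15,19,22]
#11 0xfd→b31/s3 L1-HIT; vc=[15,19,22]
#12 0xf9→b31/s3 L1-HIT; vc=[15,19,22]
#13 0x7c→b15/s3 VC-HIT; vc=[31,19,22]
#14 0xff→b31/s3 VC-HIT; vc=[15,19,22]
#15 0xfd→b31/s3 L1-HIT; vc=[15,19,22]

OUTCOME = L1-HIT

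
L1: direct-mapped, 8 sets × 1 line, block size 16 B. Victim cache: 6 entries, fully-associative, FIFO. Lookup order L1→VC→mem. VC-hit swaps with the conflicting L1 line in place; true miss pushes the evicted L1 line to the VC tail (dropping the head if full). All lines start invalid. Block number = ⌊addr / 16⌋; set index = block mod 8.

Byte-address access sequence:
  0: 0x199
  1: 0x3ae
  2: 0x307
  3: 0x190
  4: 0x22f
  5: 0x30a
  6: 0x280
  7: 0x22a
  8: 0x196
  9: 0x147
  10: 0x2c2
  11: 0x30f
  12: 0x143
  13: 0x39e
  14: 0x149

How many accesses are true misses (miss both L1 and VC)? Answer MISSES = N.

MISSES = 8

0: 0x199 (blk 25, set 1) → MISS  vc=[]
1: 0x3ae (blk 58, set 2) → MISS  vc=[]
2: 0x307 (blk 48, set 0) → MISS  vc=[]
3: 0x190 (blk 25, set 1) → L1-HIT  vc=[]
4: 0x22f (blk 34, set 2) → MISS  vc=[58]
5: 0x30a (blk 48, set 0) → L1-HIT  vc=[58]
6: 0x280 (blk 40, set 0) → MISS  vc=[58, 48]
7: 0x22a (blk 34, set 2) → L1-HIT  vc=[58, 48]
8: 0x196 (blk 25, set 1) → L1-HIT  vc=[58, 48]
9: 0x147 (blk 20, set 4) → MISS  vc=[58, 48]
10: 0x2c2 (blk 44, set 4) → MISS  vc=[58, 48, 20]
11: 0x30f (blk 48, set 0) → VC-HIT  vc=[58, 40, 20]
12: 0x143 (blk 20, set 4) → VC-HIT  vc=[58, 40, 44]
13: 0x39e (blk 57, set 1) → MISS  vc=[58, 40, 44, 25]
14: 0x149 (blk 20, set 4) → L1-HIT  vc=[58, 40, 44, 25]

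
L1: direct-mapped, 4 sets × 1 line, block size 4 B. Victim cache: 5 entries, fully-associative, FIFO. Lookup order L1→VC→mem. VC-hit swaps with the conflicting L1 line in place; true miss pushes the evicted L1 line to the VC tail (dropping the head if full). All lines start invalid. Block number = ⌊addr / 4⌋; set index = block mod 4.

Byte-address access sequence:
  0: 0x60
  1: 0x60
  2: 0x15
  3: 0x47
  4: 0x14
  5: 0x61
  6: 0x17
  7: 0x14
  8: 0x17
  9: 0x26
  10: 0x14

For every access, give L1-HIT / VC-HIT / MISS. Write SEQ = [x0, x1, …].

SEQ = [MISS, L1-HIT, MISS, MISS, VC-HIT, L1-HIT, L1-HIT, L1-HIT, L1-HIT, MISS, VC-HIT]

0: 0x60 (blk 24, set 0) → MISS  vc=[]
1: 0x60 (blk 24, set 0) → L1-HIT  vc=[]
2: 0x15 (blk 5, set 1) → MISS  vc=[]
3: 0x47 (blk 17, set 1) → MISS  vc=[5]
4: 0x14 (blk 5, set 1) → VC-HIT  vc=[17]
5: 0x61 (blk 24, set 0) → L1-HIT  vc=[17]
6: 0x17 (blk 5, set 1) → L1-HIT  vc=[17]
7: 0x14 (blk 5, set 1) → L1-HIT  vc=[17]
8: 0x17 (blk 5, set 1) → L1-HIT  vc=[17]
9: 0x26 (blk 9, set 1) → MISS  vc=[17, 5]
10: 0x14 (blk 5, set 1) → VC-HIT  vc=[17, 9]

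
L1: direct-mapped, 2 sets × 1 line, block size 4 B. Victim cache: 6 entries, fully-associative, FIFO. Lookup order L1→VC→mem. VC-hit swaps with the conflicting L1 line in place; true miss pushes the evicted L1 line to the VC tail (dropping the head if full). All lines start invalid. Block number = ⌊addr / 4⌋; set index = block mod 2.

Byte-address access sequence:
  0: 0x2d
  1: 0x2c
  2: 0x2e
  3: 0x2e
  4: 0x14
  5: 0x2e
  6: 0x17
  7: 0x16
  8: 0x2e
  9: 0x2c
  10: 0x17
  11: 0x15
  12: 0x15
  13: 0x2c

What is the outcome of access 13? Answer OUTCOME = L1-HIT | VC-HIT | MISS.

#0 0x2d→b11/s1 MISS; vc=[]
#1 0x2c→b11/s1 L1-HIT; vc=[]
#2 0x2e→b11/s1 L1-HIT; vc=[]
#3 0x2e→b11/s1 L1-HIT; vc=[]
#4 0x14→b5/s1 MISS; vc=[11]
#5 0x2e→b11/s1 VC-HIT; vc=[5]
#6 0x17→b5/s1 VC-HIT; vc=[11]
#7 0x16→b5/s1 L1-HIT; vc=[11]
#8 0x2e→b11/s1 VC-HIT; vc=[5]
#9 0x2c→b11/s1 L1-HIT; vc=[5]
#10 0x17→b5/s1 VC-HIT; vc=[11]
#11 0x15→b5/s1 L1-HIT; vc=[11]
#12 0x15→b5/s1 L1-HIT; vc=[11]
#13 0x2c→b11/s1 VC-HIT; vc=[5]

OUTCOME = VC-HIT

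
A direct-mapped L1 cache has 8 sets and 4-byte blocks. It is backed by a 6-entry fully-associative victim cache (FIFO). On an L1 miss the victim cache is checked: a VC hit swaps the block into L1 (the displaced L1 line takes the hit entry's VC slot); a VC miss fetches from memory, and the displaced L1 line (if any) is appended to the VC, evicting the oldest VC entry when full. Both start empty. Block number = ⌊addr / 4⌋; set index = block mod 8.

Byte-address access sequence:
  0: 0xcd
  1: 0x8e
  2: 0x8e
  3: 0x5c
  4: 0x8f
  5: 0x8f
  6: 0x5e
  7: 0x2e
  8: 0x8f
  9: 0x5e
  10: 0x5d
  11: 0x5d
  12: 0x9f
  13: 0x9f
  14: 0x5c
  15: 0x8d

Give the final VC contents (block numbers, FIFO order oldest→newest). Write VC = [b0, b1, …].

#0 0xcd→b51/s3 MISS; vc=[]
#1 0x8e→b35/s3 MISS; vc=[51]
#2 0x8e→b35/s3 L1-HIT; vc=[51]
#3 0x5c→b23/s7 MISS; vc=[51]
#4 0x8f→b35/s3 L1-HIT; vc=[51]
#5 0x8f→b35/s3 L1-HIT; vc=[51]
#6 0x5e→b23/s7 L1-HIT; vc=[51]
#7 0x2e→b11/s3 MISS; vc=[51,35]
#8 0x8f→b35/s3 VC-HIT; vc=[51,11]
#9 0x5e→b23/s7 L1-HIT; vc=[51,11]
#10 0x5d→b23/s7 L1-HIT; vc=[51,11]
#11 0x5d→b23/s7 L1-HIT; vc=[51,11]
#12 0x9f→b39/s7 MISS; vc=[51,11,23]
#13 0x9f→b39/s7 L1-HIT; vc=[51,11,23]
#14 0x5c→b23/s7 VC-HIT; vc=[51,11,39]
#15 0x8d→b35/s3 L1-HIT; vc=[51,11,39]

VC = [51, 11, 39]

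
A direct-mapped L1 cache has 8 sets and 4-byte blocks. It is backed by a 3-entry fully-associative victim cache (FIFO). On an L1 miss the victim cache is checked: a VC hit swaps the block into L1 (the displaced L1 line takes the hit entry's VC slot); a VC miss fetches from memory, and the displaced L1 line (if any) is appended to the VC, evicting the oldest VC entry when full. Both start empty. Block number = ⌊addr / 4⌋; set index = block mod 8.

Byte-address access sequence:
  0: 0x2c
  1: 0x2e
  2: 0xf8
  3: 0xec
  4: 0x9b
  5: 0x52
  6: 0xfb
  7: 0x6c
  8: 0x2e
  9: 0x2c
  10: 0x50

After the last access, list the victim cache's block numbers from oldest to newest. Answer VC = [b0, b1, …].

VC = [27, 38, 59]

#0 0x2c→b11/s3 MISS; vc=[]
#1 0x2e→b11/s3 L1-HIT; vc=[]
#2 0xf8→b62/s6 MISS; vc=[]
#3 0xec→b59/s3 MISS; vc=[11]
#4 0x9b→b38/s6 MISS; vc=[11,62]
#5 0x52→b20/s4 MISS; vc=[11,62]
#6 0xfb→b62/s6 VC-HIT; vc=[11,38]
#7 0x6c→b27/s3 MISS; vc=[11,38,59]
#8 0x2e→b11/s3 VC-HIT; vc=[27,38,59]
#9 0x2c→b11/s3 L1-HIT; vc=[27,38,59]
#10 0x50→b20/s4 L1-HIT; vc=[27,38,59]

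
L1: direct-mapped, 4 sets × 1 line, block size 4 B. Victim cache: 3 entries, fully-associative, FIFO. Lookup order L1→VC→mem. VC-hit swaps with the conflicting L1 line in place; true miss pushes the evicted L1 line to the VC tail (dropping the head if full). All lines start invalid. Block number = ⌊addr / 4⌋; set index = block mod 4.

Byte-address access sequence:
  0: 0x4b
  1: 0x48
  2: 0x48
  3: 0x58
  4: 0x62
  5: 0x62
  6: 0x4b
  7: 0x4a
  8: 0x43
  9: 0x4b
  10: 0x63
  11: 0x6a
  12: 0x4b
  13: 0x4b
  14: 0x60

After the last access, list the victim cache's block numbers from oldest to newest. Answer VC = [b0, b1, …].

VC = [22, 16, 26]

#0 0x4b→b18/s2 MISS; vc=[]
#1 0x48→b18/s2 L1-HIT; vc=[]
#2 0x48→b18/s2 L1-HIT; vc=[]
#3 0x58→b22/s2 MISS; vc=[18]
#4 0x62→b24/s0 MISS; vc=[18]
#5 0x62→b24/s0 L1-HIT; vc=[18]
#6 0x4b→b18/s2 VC-HIT; vc=[22]
#7 0x4a→b18/s2 L1-HIT; vc=[22]
#8 0x43→b16/s0 MISS; vc=[22,24]
#9 0x4b→b18/s2 L1-HIT; vc=[22,24]
#10 0x63→b24/s0 VC-HIT; vc=[22,16]
#11 0x6a→b26/s2 MISS; vc=[22,16,18]
#12 0x4b→b18/s2 VC-HIT; vc=[22,16,26]
#13 0x4b→b18/s2 L1-HIT; vc=[22,16,26]
#14 0x60→b24/s0 L1-HIT; vc=[22,16,26]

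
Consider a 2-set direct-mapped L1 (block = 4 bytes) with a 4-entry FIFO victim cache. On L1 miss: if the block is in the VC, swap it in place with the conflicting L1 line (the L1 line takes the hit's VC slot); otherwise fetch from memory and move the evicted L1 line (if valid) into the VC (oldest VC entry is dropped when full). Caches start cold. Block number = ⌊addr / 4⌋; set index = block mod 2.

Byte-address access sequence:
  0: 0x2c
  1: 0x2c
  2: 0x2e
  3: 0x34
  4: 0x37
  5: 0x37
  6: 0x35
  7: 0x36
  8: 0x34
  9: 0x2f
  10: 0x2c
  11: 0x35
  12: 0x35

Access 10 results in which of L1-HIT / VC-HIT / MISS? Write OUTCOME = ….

OUTCOME = L1-HIT

0: 0x2c (blk 11, set 1) → MISS  vc=[]
1: 0x2c (blk 11, set 1) → L1-HIT  vc=[]
2: 0x2e (blk 11, set 1) → L1-HIT  vc=[]
3: 0x34 (blk 13, set 1) → MISS  vc=[11]
4: 0x37 (blk 13, set 1) → L1-HIT  vc=[11]
5: 0x37 (blk 13, set 1) → L1-HIT  vc=[11]
6: 0x35 (blk 13, set 1) → L1-HIT  vc=[11]
7: 0x36 (blk 13, set 1) → L1-HIT  vc=[11]
8: 0x34 (blk 13, set 1) → L1-HIT  vc=[11]
9: 0x2f (blk 11, set 1) → VC-HIT  vc=[13]
10: 0x2c (blk 11, set 1) → L1-HIT  vc=[13]
11: 0x35 (blk 13, set 1) → VC-HIT  vc=[11]
12: 0x35 (blk 13, set 1) → L1-HIT  vc=[11]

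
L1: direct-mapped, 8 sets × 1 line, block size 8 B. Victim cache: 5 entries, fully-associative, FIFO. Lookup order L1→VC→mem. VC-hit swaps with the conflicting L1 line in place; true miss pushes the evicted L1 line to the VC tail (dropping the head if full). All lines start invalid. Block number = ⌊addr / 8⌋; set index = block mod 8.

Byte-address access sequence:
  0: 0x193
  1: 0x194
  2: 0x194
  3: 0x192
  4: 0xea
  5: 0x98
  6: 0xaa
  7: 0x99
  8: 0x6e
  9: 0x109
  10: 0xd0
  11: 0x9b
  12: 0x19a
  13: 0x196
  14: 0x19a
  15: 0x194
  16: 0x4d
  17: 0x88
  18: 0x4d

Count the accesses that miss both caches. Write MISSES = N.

MISSES = 10

#0 0x193→b50/s2 MISS; vc=[]
#1 0x194→b50/s2 L1-HIT; vc=[]
#2 0x194→b50/s2 L1-HIT; vc=[]
#3 0x192→b50/s2 L1-HIT; vc=[]
#4 0xea→b29/s5 MISS; vc=[]
#5 0x98→b19/s3 MISS; vc=[]
#6 0xaa→b21/s5 MISS; vc=[29]
#7 0x99→b19/s3 L1-HIT; vc=[29]
#8 0x6e→b13/s5 MISS; vc=[29,21]
#9 0x109→b33/s1 MISS; vc=[29,21]
#10 0xd0→b26/s2 MISS; vc=[29,21,50]
#11 0x9b→b19/s3 L1-HIT; vc=[29,21,50]
#12 0x19a→b51/s3 MISS; vc=[29,21,50,19]
#13 0x196→b50/s2 VC-HIT; vc=[29,21,26,19]
#14 0x19a→b51/s3 L1-HIT; vc=[29,21,26,19]
#15 0x194→b50/s2 L1-HIT; vc=[29,21,26,19]
#16 0x4d→b9/s1 MISS; vc=[29,21,26,19,33]
#17 0x88→b17/s1 MISS; vc=[21,26,19,33,9]
#18 0x4d→b9/s1 VC-HIT; vc=[21,26,19,33,17]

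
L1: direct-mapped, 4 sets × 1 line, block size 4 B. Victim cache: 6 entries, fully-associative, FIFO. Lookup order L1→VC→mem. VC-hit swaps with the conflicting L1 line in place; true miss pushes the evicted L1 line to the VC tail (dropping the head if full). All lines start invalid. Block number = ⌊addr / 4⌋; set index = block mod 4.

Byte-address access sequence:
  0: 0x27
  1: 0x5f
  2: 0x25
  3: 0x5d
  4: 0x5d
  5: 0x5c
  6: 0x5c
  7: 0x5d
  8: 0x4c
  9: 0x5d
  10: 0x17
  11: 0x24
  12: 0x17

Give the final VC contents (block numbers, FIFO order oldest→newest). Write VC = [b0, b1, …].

VC = [19, 9]

  [0] addr=0x27 blk=9 s=1: MISS | VC []
  [1] addr=0x5f blk=23 s=3: MISS | VC []
  [2] addr=0x25 blk=9 s=1: L1-HIT | VC []
  [3] addr=0x5d blk=23 s=3: L1-HIT | VC []
  [4] addr=0x5d blk=23 s=3: L1-HIT | VC []
  [5] addr=0x5c blk=23 s=3: L1-HIT | VC []
  [6] addr=0x5c blk=23 s=3: L1-HIT | VC []
  [7] addr=0x5d blk=23 s=3: L1-HIT | VC []
  [8] addr=0x4c blk=19 s=3: MISS | VC [23]
  [9] addr=0x5d blk=23 s=3: VC-HIT | VC [19]
  [10] addr=0x17 blk=5 s=1: MISS | VC [19, 9]
  [11] addr=0x24 blk=9 s=1: VC-HIT | VC [19, 5]
  [12] addr=0x17 blk=5 s=1: VC-HIT | VC [19, 9]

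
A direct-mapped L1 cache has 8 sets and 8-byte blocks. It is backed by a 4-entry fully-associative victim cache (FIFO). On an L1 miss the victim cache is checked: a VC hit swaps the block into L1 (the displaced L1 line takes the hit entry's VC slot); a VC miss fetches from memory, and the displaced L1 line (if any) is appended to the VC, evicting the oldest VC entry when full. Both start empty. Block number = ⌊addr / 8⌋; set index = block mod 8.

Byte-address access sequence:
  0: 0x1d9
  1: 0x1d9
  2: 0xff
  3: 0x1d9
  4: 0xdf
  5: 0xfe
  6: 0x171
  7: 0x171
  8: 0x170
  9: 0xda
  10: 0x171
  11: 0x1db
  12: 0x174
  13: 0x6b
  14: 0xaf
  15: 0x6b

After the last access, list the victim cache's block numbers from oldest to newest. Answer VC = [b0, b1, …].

0: 0x1d9 (blk 59, set 3) → MISS  vc=[]
1: 0x1d9 (blk 59, set 3) → L1-HIT  vc=[]
2: 0xff (blk 31, set 7) → MISS  vc=[]
3: 0x1d9 (blk 59, set 3) → L1-HIT  vc=[]
4: 0xdf (blk 27, set 3) → MISS  vc=[59]
5: 0xfe (blk 31, set 7) → L1-HIT  vc=[59]
6: 0x171 (blk 46, set 6) → MISS  vc=[59]
7: 0x171 (blk 46, set 6) → L1-HIT  vc=[59]
8: 0x170 (blk 46, set 6) → L1-HIT  vc=[59]
9: 0xda (blk 27, set 3) → L1-HIT  vc=[59]
10: 0x171 (blk 46, set 6) → L1-HIT  vc=[59]
11: 0x1db (blk 59, set 3) → VC-HIT  vc=[27]
12: 0x174 (blk 46, set 6) → L1-HIT  vc=[27]
13: 0x6b (blk 13, set 5) → MISS  vc=[27]
14: 0xaf (blk 21, set 5) → MISS  vc=[27, 13]
15: 0x6b (blk 13, set 5) → VC-HIT  vc=[27, 21]

VC = [27, 21]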